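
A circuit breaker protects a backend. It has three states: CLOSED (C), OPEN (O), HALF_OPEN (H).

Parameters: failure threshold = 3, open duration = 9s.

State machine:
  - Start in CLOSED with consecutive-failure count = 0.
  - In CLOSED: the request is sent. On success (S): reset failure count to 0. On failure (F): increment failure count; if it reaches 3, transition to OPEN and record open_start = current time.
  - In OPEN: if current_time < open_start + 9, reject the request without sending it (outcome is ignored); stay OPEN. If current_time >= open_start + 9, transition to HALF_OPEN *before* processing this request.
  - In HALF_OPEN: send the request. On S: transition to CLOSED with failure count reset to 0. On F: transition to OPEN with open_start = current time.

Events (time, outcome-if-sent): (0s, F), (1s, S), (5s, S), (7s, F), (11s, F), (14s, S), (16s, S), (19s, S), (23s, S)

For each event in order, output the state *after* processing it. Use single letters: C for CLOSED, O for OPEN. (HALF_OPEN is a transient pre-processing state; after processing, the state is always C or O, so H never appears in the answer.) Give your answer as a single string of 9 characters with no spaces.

Answer: CCCCCCCCC

Derivation:
State after each event:
  event#1 t=0s outcome=F: state=CLOSED
  event#2 t=1s outcome=S: state=CLOSED
  event#3 t=5s outcome=S: state=CLOSED
  event#4 t=7s outcome=F: state=CLOSED
  event#5 t=11s outcome=F: state=CLOSED
  event#6 t=14s outcome=S: state=CLOSED
  event#7 t=16s outcome=S: state=CLOSED
  event#8 t=19s outcome=S: state=CLOSED
  event#9 t=23s outcome=S: state=CLOSED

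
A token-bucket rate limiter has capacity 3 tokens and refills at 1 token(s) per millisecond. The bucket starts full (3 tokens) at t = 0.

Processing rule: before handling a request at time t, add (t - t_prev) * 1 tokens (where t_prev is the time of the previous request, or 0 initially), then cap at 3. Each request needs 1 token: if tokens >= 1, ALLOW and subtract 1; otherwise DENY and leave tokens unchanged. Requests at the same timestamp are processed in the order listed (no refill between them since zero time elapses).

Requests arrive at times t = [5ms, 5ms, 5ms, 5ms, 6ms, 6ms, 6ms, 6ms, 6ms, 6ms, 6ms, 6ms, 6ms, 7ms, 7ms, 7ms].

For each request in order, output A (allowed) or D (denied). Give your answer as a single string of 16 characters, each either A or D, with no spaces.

Answer: AAADADDDDDDDDADD

Derivation:
Simulating step by step:
  req#1 t=5ms: ALLOW
  req#2 t=5ms: ALLOW
  req#3 t=5ms: ALLOW
  req#4 t=5ms: DENY
  req#5 t=6ms: ALLOW
  req#6 t=6ms: DENY
  req#7 t=6ms: DENY
  req#8 t=6ms: DENY
  req#9 t=6ms: DENY
  req#10 t=6ms: DENY
  req#11 t=6ms: DENY
  req#12 t=6ms: DENY
  req#13 t=6ms: DENY
  req#14 t=7ms: ALLOW
  req#15 t=7ms: DENY
  req#16 t=7ms: DENY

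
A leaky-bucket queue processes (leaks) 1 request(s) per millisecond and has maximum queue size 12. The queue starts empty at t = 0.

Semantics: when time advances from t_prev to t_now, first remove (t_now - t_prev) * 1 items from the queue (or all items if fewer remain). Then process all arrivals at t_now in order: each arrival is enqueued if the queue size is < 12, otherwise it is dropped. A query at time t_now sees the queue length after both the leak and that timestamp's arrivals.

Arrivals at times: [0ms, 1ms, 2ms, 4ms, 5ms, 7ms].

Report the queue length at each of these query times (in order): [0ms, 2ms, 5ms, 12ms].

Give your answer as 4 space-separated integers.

Queue lengths at query times:
  query t=0ms: backlog = 1
  query t=2ms: backlog = 1
  query t=5ms: backlog = 1
  query t=12ms: backlog = 0

Answer: 1 1 1 0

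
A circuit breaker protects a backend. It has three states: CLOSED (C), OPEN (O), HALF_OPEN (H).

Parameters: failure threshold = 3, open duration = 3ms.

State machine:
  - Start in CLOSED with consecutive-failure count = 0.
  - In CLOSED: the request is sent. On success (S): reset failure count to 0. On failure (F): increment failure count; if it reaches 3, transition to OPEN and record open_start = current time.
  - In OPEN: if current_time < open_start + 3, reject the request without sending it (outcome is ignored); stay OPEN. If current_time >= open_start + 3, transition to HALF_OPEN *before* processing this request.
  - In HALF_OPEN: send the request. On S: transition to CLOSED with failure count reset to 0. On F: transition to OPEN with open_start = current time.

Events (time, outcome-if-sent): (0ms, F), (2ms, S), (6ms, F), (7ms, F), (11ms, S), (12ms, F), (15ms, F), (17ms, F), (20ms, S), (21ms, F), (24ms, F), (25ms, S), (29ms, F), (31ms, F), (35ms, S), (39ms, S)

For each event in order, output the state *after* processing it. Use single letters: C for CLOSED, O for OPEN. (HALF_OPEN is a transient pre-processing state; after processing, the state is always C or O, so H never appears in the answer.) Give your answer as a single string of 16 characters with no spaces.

Answer: CCCCCCCOCCCCCCCC

Derivation:
State after each event:
  event#1 t=0ms outcome=F: state=CLOSED
  event#2 t=2ms outcome=S: state=CLOSED
  event#3 t=6ms outcome=F: state=CLOSED
  event#4 t=7ms outcome=F: state=CLOSED
  event#5 t=11ms outcome=S: state=CLOSED
  event#6 t=12ms outcome=F: state=CLOSED
  event#7 t=15ms outcome=F: state=CLOSED
  event#8 t=17ms outcome=F: state=OPEN
  event#9 t=20ms outcome=S: state=CLOSED
  event#10 t=21ms outcome=F: state=CLOSED
  event#11 t=24ms outcome=F: state=CLOSED
  event#12 t=25ms outcome=S: state=CLOSED
  event#13 t=29ms outcome=F: state=CLOSED
  event#14 t=31ms outcome=F: state=CLOSED
  event#15 t=35ms outcome=S: state=CLOSED
  event#16 t=39ms outcome=S: state=CLOSED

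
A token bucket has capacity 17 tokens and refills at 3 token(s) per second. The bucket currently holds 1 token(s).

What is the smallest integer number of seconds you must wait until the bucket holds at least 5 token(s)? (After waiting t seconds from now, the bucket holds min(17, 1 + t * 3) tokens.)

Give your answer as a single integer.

Need 1 + t * 3 >= 5, so t >= 4/3.
Smallest integer t = ceil(4/3) = 2.

Answer: 2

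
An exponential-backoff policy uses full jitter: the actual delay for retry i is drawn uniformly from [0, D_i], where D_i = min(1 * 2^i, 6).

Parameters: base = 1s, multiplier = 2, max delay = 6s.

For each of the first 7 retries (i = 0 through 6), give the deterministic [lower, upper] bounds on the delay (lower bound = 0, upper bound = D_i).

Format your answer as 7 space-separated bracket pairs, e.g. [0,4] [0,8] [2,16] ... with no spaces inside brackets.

Computing bounds per retry:
  i=0: D_i=min(1*2^0,6)=1, bounds=[0,1]
  i=1: D_i=min(1*2^1,6)=2, bounds=[0,2]
  i=2: D_i=min(1*2^2,6)=4, bounds=[0,4]
  i=3: D_i=min(1*2^3,6)=6, bounds=[0,6]
  i=4: D_i=min(1*2^4,6)=6, bounds=[0,6]
  i=5: D_i=min(1*2^5,6)=6, bounds=[0,6]
  i=6: D_i=min(1*2^6,6)=6, bounds=[0,6]

Answer: [0,1] [0,2] [0,4] [0,6] [0,6] [0,6] [0,6]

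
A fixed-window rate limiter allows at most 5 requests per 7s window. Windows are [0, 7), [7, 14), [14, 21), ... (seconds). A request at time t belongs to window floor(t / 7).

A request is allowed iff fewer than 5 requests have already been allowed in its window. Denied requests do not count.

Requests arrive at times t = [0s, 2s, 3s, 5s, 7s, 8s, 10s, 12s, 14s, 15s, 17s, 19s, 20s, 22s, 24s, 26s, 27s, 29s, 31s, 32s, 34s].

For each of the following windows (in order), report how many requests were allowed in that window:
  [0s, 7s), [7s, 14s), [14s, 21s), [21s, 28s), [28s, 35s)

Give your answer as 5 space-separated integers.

Answer: 4 4 5 4 4

Derivation:
Processing requests:
  req#1 t=0s (window 0): ALLOW
  req#2 t=2s (window 0): ALLOW
  req#3 t=3s (window 0): ALLOW
  req#4 t=5s (window 0): ALLOW
  req#5 t=7s (window 1): ALLOW
  req#6 t=8s (window 1): ALLOW
  req#7 t=10s (window 1): ALLOW
  req#8 t=12s (window 1): ALLOW
  req#9 t=14s (window 2): ALLOW
  req#10 t=15s (window 2): ALLOW
  req#11 t=17s (window 2): ALLOW
  req#12 t=19s (window 2): ALLOW
  req#13 t=20s (window 2): ALLOW
  req#14 t=22s (window 3): ALLOW
  req#15 t=24s (window 3): ALLOW
  req#16 t=26s (window 3): ALLOW
  req#17 t=27s (window 3): ALLOW
  req#18 t=29s (window 4): ALLOW
  req#19 t=31s (window 4): ALLOW
  req#20 t=32s (window 4): ALLOW
  req#21 t=34s (window 4): ALLOW

Allowed counts by window: 4 4 5 4 4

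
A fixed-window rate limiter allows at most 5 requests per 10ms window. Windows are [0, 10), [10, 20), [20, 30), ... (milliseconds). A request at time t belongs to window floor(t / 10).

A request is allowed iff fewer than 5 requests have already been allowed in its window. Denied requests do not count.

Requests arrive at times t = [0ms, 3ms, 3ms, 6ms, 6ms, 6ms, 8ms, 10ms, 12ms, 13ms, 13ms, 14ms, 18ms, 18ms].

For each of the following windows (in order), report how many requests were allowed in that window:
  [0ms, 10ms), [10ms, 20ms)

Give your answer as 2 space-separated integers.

Processing requests:
  req#1 t=0ms (window 0): ALLOW
  req#2 t=3ms (window 0): ALLOW
  req#3 t=3ms (window 0): ALLOW
  req#4 t=6ms (window 0): ALLOW
  req#5 t=6ms (window 0): ALLOW
  req#6 t=6ms (window 0): DENY
  req#7 t=8ms (window 0): DENY
  req#8 t=10ms (window 1): ALLOW
  req#9 t=12ms (window 1): ALLOW
  req#10 t=13ms (window 1): ALLOW
  req#11 t=13ms (window 1): ALLOW
  req#12 t=14ms (window 1): ALLOW
  req#13 t=18ms (window 1): DENY
  req#14 t=18ms (window 1): DENY

Allowed counts by window: 5 5

Answer: 5 5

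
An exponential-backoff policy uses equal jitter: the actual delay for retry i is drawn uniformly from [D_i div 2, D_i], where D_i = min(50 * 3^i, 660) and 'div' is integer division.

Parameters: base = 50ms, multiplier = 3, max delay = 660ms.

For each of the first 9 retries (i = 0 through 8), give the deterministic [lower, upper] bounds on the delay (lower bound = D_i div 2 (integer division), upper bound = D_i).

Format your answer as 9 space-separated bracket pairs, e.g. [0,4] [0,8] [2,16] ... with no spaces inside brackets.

Answer: [25,50] [75,150] [225,450] [330,660] [330,660] [330,660] [330,660] [330,660] [330,660]

Derivation:
Computing bounds per retry:
  i=0: D_i=min(50*3^0,660)=50, bounds=[25,50]
  i=1: D_i=min(50*3^1,660)=150, bounds=[75,150]
  i=2: D_i=min(50*3^2,660)=450, bounds=[225,450]
  i=3: D_i=min(50*3^3,660)=660, bounds=[330,660]
  i=4: D_i=min(50*3^4,660)=660, bounds=[330,660]
  i=5: D_i=min(50*3^5,660)=660, bounds=[330,660]
  i=6: D_i=min(50*3^6,660)=660, bounds=[330,660]
  i=7: D_i=min(50*3^7,660)=660, bounds=[330,660]
  i=8: D_i=min(50*3^8,660)=660, bounds=[330,660]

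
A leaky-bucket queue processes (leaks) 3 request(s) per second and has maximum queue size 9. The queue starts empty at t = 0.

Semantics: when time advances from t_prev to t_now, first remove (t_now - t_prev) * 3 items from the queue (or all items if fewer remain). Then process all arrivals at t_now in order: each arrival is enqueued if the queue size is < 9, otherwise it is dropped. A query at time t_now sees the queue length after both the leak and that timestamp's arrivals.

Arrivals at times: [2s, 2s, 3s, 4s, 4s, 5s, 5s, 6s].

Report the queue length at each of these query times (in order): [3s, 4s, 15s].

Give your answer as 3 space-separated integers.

Answer: 1 2 0

Derivation:
Queue lengths at query times:
  query t=3s: backlog = 1
  query t=4s: backlog = 2
  query t=15s: backlog = 0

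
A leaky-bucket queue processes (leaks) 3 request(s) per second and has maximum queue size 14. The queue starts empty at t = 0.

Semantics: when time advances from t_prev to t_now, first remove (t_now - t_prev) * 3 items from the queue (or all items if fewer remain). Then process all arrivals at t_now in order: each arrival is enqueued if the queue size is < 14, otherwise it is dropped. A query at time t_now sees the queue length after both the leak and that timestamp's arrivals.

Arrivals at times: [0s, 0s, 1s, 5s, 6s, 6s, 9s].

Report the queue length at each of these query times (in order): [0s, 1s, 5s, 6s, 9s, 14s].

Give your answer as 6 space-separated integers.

Queue lengths at query times:
  query t=0s: backlog = 2
  query t=1s: backlog = 1
  query t=5s: backlog = 1
  query t=6s: backlog = 2
  query t=9s: backlog = 1
  query t=14s: backlog = 0

Answer: 2 1 1 2 1 0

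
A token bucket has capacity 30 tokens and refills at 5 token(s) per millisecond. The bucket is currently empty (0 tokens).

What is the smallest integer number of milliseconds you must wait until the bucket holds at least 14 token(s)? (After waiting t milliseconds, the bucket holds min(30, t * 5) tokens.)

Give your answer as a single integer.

Answer: 3

Derivation:
Need t * 5 >= 14, so t >= 14/5.
Smallest integer t = ceil(14/5) = 3.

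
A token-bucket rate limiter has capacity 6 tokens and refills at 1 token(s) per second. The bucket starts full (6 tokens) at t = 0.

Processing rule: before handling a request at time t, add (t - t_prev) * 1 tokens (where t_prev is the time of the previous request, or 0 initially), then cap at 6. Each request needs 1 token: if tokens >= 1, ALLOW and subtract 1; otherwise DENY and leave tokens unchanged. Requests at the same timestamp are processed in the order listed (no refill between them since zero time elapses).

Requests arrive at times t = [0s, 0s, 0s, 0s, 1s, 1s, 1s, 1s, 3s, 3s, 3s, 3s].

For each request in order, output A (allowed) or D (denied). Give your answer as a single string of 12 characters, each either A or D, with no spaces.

Simulating step by step:
  req#1 t=0s: ALLOW
  req#2 t=0s: ALLOW
  req#3 t=0s: ALLOW
  req#4 t=0s: ALLOW
  req#5 t=1s: ALLOW
  req#6 t=1s: ALLOW
  req#7 t=1s: ALLOW
  req#8 t=1s: DENY
  req#9 t=3s: ALLOW
  req#10 t=3s: ALLOW
  req#11 t=3s: DENY
  req#12 t=3s: DENY

Answer: AAAAAAADAADD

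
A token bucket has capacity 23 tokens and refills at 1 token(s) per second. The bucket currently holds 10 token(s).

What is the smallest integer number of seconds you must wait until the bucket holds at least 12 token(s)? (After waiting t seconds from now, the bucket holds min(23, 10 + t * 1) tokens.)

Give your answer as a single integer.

Answer: 2

Derivation:
Need 10 + t * 1 >= 12, so t >= 2/1.
Smallest integer t = ceil(2/1) = 2.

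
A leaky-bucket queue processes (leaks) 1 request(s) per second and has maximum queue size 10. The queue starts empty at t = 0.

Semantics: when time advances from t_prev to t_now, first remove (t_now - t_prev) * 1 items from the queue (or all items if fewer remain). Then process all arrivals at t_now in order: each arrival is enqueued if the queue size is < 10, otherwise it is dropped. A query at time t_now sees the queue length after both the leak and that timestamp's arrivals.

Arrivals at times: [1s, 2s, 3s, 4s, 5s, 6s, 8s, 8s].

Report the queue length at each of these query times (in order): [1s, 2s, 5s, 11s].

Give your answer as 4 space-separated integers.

Queue lengths at query times:
  query t=1s: backlog = 1
  query t=2s: backlog = 1
  query t=5s: backlog = 1
  query t=11s: backlog = 0

Answer: 1 1 1 0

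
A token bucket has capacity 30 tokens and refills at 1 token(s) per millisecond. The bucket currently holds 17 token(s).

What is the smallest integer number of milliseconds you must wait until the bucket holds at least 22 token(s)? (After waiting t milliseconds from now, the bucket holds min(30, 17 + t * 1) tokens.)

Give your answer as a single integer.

Need 17 + t * 1 >= 22, so t >= 5/1.
Smallest integer t = ceil(5/1) = 5.

Answer: 5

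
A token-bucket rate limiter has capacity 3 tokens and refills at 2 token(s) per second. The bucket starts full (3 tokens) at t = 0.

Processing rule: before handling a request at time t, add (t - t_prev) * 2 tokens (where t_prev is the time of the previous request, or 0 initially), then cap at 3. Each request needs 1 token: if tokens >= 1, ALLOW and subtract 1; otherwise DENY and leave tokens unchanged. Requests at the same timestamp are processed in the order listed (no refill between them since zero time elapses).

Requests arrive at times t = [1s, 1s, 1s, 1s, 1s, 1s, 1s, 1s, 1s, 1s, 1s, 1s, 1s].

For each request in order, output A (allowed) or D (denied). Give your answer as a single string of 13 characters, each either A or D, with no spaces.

Simulating step by step:
  req#1 t=1s: ALLOW
  req#2 t=1s: ALLOW
  req#3 t=1s: ALLOW
  req#4 t=1s: DENY
  req#5 t=1s: DENY
  req#6 t=1s: DENY
  req#7 t=1s: DENY
  req#8 t=1s: DENY
  req#9 t=1s: DENY
  req#10 t=1s: DENY
  req#11 t=1s: DENY
  req#12 t=1s: DENY
  req#13 t=1s: DENY

Answer: AAADDDDDDDDDD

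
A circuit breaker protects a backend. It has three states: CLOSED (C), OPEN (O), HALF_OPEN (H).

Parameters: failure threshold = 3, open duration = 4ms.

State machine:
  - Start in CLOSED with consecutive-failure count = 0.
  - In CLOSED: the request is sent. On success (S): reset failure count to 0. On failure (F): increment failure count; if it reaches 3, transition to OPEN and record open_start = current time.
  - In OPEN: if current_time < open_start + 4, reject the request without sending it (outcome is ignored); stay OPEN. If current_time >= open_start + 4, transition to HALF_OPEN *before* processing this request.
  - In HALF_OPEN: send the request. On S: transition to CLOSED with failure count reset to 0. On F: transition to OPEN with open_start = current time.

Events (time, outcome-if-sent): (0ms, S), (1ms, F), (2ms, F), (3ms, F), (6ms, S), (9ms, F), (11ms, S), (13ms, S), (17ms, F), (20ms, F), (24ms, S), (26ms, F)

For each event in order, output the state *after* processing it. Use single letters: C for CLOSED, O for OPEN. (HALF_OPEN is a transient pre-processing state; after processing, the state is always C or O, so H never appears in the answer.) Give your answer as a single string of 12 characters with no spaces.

State after each event:
  event#1 t=0ms outcome=S: state=CLOSED
  event#2 t=1ms outcome=F: state=CLOSED
  event#3 t=2ms outcome=F: state=CLOSED
  event#4 t=3ms outcome=F: state=OPEN
  event#5 t=6ms outcome=S: state=OPEN
  event#6 t=9ms outcome=F: state=OPEN
  event#7 t=11ms outcome=S: state=OPEN
  event#8 t=13ms outcome=S: state=CLOSED
  event#9 t=17ms outcome=F: state=CLOSED
  event#10 t=20ms outcome=F: state=CLOSED
  event#11 t=24ms outcome=S: state=CLOSED
  event#12 t=26ms outcome=F: state=CLOSED

Answer: CCCOOOOCCCCC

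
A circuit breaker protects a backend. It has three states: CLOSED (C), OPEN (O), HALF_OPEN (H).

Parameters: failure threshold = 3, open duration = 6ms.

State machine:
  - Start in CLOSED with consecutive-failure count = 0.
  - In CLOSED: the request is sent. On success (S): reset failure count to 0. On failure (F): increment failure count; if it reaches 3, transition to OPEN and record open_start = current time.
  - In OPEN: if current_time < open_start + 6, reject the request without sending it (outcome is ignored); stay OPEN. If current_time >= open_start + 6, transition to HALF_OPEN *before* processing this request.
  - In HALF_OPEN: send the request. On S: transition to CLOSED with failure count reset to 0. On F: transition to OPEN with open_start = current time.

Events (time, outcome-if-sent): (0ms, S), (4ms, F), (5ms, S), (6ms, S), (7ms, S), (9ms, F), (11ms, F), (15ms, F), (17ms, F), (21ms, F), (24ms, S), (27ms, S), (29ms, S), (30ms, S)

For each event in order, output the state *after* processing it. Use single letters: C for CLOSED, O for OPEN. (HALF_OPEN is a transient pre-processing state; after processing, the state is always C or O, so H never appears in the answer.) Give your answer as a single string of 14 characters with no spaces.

Answer: CCCCCCCOOOOCCC

Derivation:
State after each event:
  event#1 t=0ms outcome=S: state=CLOSED
  event#2 t=4ms outcome=F: state=CLOSED
  event#3 t=5ms outcome=S: state=CLOSED
  event#4 t=6ms outcome=S: state=CLOSED
  event#5 t=7ms outcome=S: state=CLOSED
  event#6 t=9ms outcome=F: state=CLOSED
  event#7 t=11ms outcome=F: state=CLOSED
  event#8 t=15ms outcome=F: state=OPEN
  event#9 t=17ms outcome=F: state=OPEN
  event#10 t=21ms outcome=F: state=OPEN
  event#11 t=24ms outcome=S: state=OPEN
  event#12 t=27ms outcome=S: state=CLOSED
  event#13 t=29ms outcome=S: state=CLOSED
  event#14 t=30ms outcome=S: state=CLOSED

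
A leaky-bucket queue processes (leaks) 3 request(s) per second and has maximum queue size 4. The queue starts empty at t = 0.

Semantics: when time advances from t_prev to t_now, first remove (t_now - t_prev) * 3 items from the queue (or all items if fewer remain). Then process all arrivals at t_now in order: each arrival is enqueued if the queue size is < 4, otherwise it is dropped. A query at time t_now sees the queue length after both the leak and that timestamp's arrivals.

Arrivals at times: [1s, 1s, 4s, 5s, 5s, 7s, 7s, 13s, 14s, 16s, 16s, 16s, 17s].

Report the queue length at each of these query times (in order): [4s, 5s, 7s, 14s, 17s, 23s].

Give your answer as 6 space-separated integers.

Answer: 1 2 2 1 1 0

Derivation:
Queue lengths at query times:
  query t=4s: backlog = 1
  query t=5s: backlog = 2
  query t=7s: backlog = 2
  query t=14s: backlog = 1
  query t=17s: backlog = 1
  query t=23s: backlog = 0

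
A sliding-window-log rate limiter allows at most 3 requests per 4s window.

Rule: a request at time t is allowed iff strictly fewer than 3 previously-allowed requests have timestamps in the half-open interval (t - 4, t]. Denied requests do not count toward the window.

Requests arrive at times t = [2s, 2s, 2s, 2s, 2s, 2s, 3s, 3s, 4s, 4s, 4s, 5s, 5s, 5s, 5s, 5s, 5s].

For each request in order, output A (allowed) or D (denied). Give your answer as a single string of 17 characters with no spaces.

Tracking allowed requests in the window:
  req#1 t=2s: ALLOW
  req#2 t=2s: ALLOW
  req#3 t=2s: ALLOW
  req#4 t=2s: DENY
  req#5 t=2s: DENY
  req#6 t=2s: DENY
  req#7 t=3s: DENY
  req#8 t=3s: DENY
  req#9 t=4s: DENY
  req#10 t=4s: DENY
  req#11 t=4s: DENY
  req#12 t=5s: DENY
  req#13 t=5s: DENY
  req#14 t=5s: DENY
  req#15 t=5s: DENY
  req#16 t=5s: DENY
  req#17 t=5s: DENY

Answer: AAADDDDDDDDDDDDDD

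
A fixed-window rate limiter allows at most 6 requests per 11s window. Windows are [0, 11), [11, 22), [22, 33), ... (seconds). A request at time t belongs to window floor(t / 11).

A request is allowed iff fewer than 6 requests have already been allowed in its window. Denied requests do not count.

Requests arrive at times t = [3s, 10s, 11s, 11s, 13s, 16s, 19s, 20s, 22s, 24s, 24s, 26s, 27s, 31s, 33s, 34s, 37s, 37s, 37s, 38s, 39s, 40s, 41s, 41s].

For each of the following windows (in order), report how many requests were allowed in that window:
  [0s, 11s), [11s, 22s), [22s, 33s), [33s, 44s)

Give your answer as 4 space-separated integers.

Processing requests:
  req#1 t=3s (window 0): ALLOW
  req#2 t=10s (window 0): ALLOW
  req#3 t=11s (window 1): ALLOW
  req#4 t=11s (window 1): ALLOW
  req#5 t=13s (window 1): ALLOW
  req#6 t=16s (window 1): ALLOW
  req#7 t=19s (window 1): ALLOW
  req#8 t=20s (window 1): ALLOW
  req#9 t=22s (window 2): ALLOW
  req#10 t=24s (window 2): ALLOW
  req#11 t=24s (window 2): ALLOW
  req#12 t=26s (window 2): ALLOW
  req#13 t=27s (window 2): ALLOW
  req#14 t=31s (window 2): ALLOW
  req#15 t=33s (window 3): ALLOW
  req#16 t=34s (window 3): ALLOW
  req#17 t=37s (window 3): ALLOW
  req#18 t=37s (window 3): ALLOW
  req#19 t=37s (window 3): ALLOW
  req#20 t=38s (window 3): ALLOW
  req#21 t=39s (window 3): DENY
  req#22 t=40s (window 3): DENY
  req#23 t=41s (window 3): DENY
  req#24 t=41s (window 3): DENY

Allowed counts by window: 2 6 6 6

Answer: 2 6 6 6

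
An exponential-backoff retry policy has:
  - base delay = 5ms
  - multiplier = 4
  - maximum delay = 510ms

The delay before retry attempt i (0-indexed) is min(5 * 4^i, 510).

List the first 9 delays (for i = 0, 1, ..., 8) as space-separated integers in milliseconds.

Computing each delay:
  i=0: min(5*4^0, 510) = 5
  i=1: min(5*4^1, 510) = 20
  i=2: min(5*4^2, 510) = 80
  i=3: min(5*4^3, 510) = 320
  i=4: min(5*4^4, 510) = 510
  i=5: min(5*4^5, 510) = 510
  i=6: min(5*4^6, 510) = 510
  i=7: min(5*4^7, 510) = 510
  i=8: min(5*4^8, 510) = 510

Answer: 5 20 80 320 510 510 510 510 510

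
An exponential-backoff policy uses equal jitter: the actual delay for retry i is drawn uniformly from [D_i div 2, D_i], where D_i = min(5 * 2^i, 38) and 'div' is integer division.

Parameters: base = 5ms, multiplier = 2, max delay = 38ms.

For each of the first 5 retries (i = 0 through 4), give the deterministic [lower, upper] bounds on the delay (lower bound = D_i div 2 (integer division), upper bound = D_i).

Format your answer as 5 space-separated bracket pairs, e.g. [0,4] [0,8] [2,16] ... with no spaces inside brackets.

Answer: [2,5] [5,10] [10,20] [19,38] [19,38]

Derivation:
Computing bounds per retry:
  i=0: D_i=min(5*2^0,38)=5, bounds=[2,5]
  i=1: D_i=min(5*2^1,38)=10, bounds=[5,10]
  i=2: D_i=min(5*2^2,38)=20, bounds=[10,20]
  i=3: D_i=min(5*2^3,38)=38, bounds=[19,38]
  i=4: D_i=min(5*2^4,38)=38, bounds=[19,38]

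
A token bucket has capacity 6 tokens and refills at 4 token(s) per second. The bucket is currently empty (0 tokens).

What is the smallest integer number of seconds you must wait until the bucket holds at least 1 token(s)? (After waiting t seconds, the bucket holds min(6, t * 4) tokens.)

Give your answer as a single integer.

Need t * 4 >= 1, so t >= 1/4.
Smallest integer t = ceil(1/4) = 1.

Answer: 1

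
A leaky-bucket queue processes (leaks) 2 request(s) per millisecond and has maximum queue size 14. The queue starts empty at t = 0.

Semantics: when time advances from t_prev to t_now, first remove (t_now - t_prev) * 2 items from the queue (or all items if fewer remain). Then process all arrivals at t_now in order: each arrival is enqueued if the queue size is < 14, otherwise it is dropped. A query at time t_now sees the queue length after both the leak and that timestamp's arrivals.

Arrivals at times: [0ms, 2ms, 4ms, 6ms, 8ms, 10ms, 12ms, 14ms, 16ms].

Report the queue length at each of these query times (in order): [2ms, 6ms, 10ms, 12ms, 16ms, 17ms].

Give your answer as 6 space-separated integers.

Queue lengths at query times:
  query t=2ms: backlog = 1
  query t=6ms: backlog = 1
  query t=10ms: backlog = 1
  query t=12ms: backlog = 1
  query t=16ms: backlog = 1
  query t=17ms: backlog = 0

Answer: 1 1 1 1 1 0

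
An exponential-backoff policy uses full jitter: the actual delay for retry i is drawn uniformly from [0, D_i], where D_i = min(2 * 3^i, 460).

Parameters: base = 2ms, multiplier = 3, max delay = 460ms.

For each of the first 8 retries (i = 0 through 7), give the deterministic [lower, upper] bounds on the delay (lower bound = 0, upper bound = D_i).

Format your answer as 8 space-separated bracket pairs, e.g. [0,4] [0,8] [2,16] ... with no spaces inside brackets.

Answer: [0,2] [0,6] [0,18] [0,54] [0,162] [0,460] [0,460] [0,460]

Derivation:
Computing bounds per retry:
  i=0: D_i=min(2*3^0,460)=2, bounds=[0,2]
  i=1: D_i=min(2*3^1,460)=6, bounds=[0,6]
  i=2: D_i=min(2*3^2,460)=18, bounds=[0,18]
  i=3: D_i=min(2*3^3,460)=54, bounds=[0,54]
  i=4: D_i=min(2*3^4,460)=162, bounds=[0,162]
  i=5: D_i=min(2*3^5,460)=460, bounds=[0,460]
  i=6: D_i=min(2*3^6,460)=460, bounds=[0,460]
  i=7: D_i=min(2*3^7,460)=460, bounds=[0,460]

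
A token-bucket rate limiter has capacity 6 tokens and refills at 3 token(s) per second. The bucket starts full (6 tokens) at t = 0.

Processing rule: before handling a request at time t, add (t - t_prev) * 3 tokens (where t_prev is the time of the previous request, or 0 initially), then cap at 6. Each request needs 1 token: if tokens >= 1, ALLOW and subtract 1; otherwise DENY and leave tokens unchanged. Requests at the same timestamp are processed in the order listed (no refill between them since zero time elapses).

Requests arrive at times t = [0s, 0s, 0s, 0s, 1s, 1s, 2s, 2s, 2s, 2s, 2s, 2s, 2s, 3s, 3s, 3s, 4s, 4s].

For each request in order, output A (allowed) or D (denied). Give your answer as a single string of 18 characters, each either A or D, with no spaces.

Simulating step by step:
  req#1 t=0s: ALLOW
  req#2 t=0s: ALLOW
  req#3 t=0s: ALLOW
  req#4 t=0s: ALLOW
  req#5 t=1s: ALLOW
  req#6 t=1s: ALLOW
  req#7 t=2s: ALLOW
  req#8 t=2s: ALLOW
  req#9 t=2s: ALLOW
  req#10 t=2s: ALLOW
  req#11 t=2s: ALLOW
  req#12 t=2s: ALLOW
  req#13 t=2s: DENY
  req#14 t=3s: ALLOW
  req#15 t=3s: ALLOW
  req#16 t=3s: ALLOW
  req#17 t=4s: ALLOW
  req#18 t=4s: ALLOW

Answer: AAAAAAAAAAAADAAAAA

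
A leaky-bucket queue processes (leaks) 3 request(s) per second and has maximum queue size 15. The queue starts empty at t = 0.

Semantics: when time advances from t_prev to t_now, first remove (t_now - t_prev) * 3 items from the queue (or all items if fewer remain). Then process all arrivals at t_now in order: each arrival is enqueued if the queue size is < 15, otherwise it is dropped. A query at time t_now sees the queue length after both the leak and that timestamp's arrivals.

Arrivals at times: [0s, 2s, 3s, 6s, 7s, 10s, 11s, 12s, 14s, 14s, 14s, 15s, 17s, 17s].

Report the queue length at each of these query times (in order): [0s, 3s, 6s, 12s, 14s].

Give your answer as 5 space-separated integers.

Answer: 1 1 1 1 3

Derivation:
Queue lengths at query times:
  query t=0s: backlog = 1
  query t=3s: backlog = 1
  query t=6s: backlog = 1
  query t=12s: backlog = 1
  query t=14s: backlog = 3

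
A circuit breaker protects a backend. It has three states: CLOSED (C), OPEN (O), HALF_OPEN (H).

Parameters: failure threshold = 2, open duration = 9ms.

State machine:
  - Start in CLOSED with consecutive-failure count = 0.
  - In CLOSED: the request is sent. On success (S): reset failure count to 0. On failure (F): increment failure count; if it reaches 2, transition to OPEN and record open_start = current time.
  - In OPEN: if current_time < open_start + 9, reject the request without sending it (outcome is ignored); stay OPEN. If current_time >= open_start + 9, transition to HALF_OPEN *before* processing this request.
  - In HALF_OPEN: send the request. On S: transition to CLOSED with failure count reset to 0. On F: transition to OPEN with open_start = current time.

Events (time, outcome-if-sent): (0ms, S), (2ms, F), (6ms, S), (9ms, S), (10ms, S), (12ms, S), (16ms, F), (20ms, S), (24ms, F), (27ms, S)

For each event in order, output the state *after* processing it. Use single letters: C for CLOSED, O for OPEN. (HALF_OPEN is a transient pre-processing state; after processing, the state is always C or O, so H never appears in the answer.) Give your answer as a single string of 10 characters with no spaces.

Answer: CCCCCCCCCC

Derivation:
State after each event:
  event#1 t=0ms outcome=S: state=CLOSED
  event#2 t=2ms outcome=F: state=CLOSED
  event#3 t=6ms outcome=S: state=CLOSED
  event#4 t=9ms outcome=S: state=CLOSED
  event#5 t=10ms outcome=S: state=CLOSED
  event#6 t=12ms outcome=S: state=CLOSED
  event#7 t=16ms outcome=F: state=CLOSED
  event#8 t=20ms outcome=S: state=CLOSED
  event#9 t=24ms outcome=F: state=CLOSED
  event#10 t=27ms outcome=S: state=CLOSED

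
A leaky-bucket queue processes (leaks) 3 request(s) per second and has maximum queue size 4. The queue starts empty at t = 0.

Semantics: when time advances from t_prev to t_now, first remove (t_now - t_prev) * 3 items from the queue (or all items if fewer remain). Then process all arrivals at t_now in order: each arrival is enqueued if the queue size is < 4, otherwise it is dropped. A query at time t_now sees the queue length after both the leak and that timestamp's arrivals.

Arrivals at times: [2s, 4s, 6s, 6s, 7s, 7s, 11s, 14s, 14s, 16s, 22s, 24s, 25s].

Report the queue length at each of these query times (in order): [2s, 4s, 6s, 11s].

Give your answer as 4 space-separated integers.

Queue lengths at query times:
  query t=2s: backlog = 1
  query t=4s: backlog = 1
  query t=6s: backlog = 2
  query t=11s: backlog = 1

Answer: 1 1 2 1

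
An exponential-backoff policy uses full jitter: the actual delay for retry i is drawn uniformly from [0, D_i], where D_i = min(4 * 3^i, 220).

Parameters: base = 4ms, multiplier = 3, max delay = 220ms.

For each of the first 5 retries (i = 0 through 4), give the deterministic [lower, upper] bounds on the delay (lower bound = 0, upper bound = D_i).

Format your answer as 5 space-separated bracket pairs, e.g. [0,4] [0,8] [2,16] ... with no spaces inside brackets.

Answer: [0,4] [0,12] [0,36] [0,108] [0,220]

Derivation:
Computing bounds per retry:
  i=0: D_i=min(4*3^0,220)=4, bounds=[0,4]
  i=1: D_i=min(4*3^1,220)=12, bounds=[0,12]
  i=2: D_i=min(4*3^2,220)=36, bounds=[0,36]
  i=3: D_i=min(4*3^3,220)=108, bounds=[0,108]
  i=4: D_i=min(4*3^4,220)=220, bounds=[0,220]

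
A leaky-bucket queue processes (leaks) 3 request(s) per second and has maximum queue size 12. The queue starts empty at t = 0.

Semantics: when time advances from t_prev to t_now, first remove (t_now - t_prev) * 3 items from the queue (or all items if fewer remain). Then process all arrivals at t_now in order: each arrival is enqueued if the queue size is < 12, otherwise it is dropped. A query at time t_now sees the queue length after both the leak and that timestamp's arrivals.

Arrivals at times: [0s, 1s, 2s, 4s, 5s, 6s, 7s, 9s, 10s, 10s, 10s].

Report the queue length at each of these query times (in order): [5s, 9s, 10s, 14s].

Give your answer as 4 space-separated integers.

Queue lengths at query times:
  query t=5s: backlog = 1
  query t=9s: backlog = 1
  query t=10s: backlog = 3
  query t=14s: backlog = 0

Answer: 1 1 3 0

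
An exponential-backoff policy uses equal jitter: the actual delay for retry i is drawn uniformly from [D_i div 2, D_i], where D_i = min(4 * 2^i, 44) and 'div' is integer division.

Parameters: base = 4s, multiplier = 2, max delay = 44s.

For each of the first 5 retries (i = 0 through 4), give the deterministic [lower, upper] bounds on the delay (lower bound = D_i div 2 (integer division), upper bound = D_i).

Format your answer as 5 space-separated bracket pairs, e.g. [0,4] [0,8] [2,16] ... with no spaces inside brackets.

Answer: [2,4] [4,8] [8,16] [16,32] [22,44]

Derivation:
Computing bounds per retry:
  i=0: D_i=min(4*2^0,44)=4, bounds=[2,4]
  i=1: D_i=min(4*2^1,44)=8, bounds=[4,8]
  i=2: D_i=min(4*2^2,44)=16, bounds=[8,16]
  i=3: D_i=min(4*2^3,44)=32, bounds=[16,32]
  i=4: D_i=min(4*2^4,44)=44, bounds=[22,44]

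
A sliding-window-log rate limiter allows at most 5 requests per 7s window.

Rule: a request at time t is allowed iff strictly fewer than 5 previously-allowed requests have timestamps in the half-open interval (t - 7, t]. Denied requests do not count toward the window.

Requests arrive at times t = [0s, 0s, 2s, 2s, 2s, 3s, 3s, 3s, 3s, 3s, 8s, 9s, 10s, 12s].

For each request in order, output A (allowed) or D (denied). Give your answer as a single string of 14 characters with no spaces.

Answer: AAAAADDDDDAAAA

Derivation:
Tracking allowed requests in the window:
  req#1 t=0s: ALLOW
  req#2 t=0s: ALLOW
  req#3 t=2s: ALLOW
  req#4 t=2s: ALLOW
  req#5 t=2s: ALLOW
  req#6 t=3s: DENY
  req#7 t=3s: DENY
  req#8 t=3s: DENY
  req#9 t=3s: DENY
  req#10 t=3s: DENY
  req#11 t=8s: ALLOW
  req#12 t=9s: ALLOW
  req#13 t=10s: ALLOW
  req#14 t=12s: ALLOW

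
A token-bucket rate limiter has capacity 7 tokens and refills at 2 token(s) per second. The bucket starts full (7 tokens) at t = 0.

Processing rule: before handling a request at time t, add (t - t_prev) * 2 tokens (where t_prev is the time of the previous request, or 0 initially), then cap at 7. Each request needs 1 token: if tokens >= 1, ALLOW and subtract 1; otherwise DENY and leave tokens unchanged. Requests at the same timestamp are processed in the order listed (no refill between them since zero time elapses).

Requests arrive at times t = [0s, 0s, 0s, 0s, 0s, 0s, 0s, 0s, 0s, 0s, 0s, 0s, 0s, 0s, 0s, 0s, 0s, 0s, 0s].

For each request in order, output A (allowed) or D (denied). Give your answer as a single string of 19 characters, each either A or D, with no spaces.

Answer: AAAAAAADDDDDDDDDDDD

Derivation:
Simulating step by step:
  req#1 t=0s: ALLOW
  req#2 t=0s: ALLOW
  req#3 t=0s: ALLOW
  req#4 t=0s: ALLOW
  req#5 t=0s: ALLOW
  req#6 t=0s: ALLOW
  req#7 t=0s: ALLOW
  req#8 t=0s: DENY
  req#9 t=0s: DENY
  req#10 t=0s: DENY
  req#11 t=0s: DENY
  req#12 t=0s: DENY
  req#13 t=0s: DENY
  req#14 t=0s: DENY
  req#15 t=0s: DENY
  req#16 t=0s: DENY
  req#17 t=0s: DENY
  req#18 t=0s: DENY
  req#19 t=0s: DENY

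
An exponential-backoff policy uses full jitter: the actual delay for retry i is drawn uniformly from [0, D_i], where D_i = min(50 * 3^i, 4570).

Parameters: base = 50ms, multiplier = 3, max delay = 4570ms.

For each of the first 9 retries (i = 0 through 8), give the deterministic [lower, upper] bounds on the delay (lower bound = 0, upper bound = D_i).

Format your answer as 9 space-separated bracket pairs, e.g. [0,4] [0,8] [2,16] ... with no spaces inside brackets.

Answer: [0,50] [0,150] [0,450] [0,1350] [0,4050] [0,4570] [0,4570] [0,4570] [0,4570]

Derivation:
Computing bounds per retry:
  i=0: D_i=min(50*3^0,4570)=50, bounds=[0,50]
  i=1: D_i=min(50*3^1,4570)=150, bounds=[0,150]
  i=2: D_i=min(50*3^2,4570)=450, bounds=[0,450]
  i=3: D_i=min(50*3^3,4570)=1350, bounds=[0,1350]
  i=4: D_i=min(50*3^4,4570)=4050, bounds=[0,4050]
  i=5: D_i=min(50*3^5,4570)=4570, bounds=[0,4570]
  i=6: D_i=min(50*3^6,4570)=4570, bounds=[0,4570]
  i=7: D_i=min(50*3^7,4570)=4570, bounds=[0,4570]
  i=8: D_i=min(50*3^8,4570)=4570, bounds=[0,4570]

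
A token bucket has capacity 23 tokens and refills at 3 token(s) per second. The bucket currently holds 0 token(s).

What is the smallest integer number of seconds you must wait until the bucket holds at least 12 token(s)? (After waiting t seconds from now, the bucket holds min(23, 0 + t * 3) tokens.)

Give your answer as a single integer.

Need 0 + t * 3 >= 12, so t >= 12/3.
Smallest integer t = ceil(12/3) = 4.

Answer: 4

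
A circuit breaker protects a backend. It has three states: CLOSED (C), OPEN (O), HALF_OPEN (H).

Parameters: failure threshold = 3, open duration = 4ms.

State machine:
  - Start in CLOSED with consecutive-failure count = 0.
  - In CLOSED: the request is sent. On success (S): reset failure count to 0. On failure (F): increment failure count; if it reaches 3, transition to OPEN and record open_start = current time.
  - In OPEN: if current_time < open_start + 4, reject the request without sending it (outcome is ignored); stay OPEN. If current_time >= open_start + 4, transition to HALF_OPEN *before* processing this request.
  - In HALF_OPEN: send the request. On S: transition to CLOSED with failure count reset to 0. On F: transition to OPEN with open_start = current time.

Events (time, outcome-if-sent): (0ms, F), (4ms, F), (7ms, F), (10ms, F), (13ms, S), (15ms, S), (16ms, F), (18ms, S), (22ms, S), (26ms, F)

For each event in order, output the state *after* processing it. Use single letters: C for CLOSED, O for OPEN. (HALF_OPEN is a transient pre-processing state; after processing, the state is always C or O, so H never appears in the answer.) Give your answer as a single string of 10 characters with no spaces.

Answer: CCOOCCCCCC

Derivation:
State after each event:
  event#1 t=0ms outcome=F: state=CLOSED
  event#2 t=4ms outcome=F: state=CLOSED
  event#3 t=7ms outcome=F: state=OPEN
  event#4 t=10ms outcome=F: state=OPEN
  event#5 t=13ms outcome=S: state=CLOSED
  event#6 t=15ms outcome=S: state=CLOSED
  event#7 t=16ms outcome=F: state=CLOSED
  event#8 t=18ms outcome=S: state=CLOSED
  event#9 t=22ms outcome=S: state=CLOSED
  event#10 t=26ms outcome=F: state=CLOSED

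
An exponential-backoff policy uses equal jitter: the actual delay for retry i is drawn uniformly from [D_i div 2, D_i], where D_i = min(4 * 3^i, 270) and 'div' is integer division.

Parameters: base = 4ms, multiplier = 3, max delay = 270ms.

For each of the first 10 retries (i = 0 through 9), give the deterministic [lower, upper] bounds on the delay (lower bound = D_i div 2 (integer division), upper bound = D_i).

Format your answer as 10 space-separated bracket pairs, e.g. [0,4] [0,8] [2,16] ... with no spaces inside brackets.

Computing bounds per retry:
  i=0: D_i=min(4*3^0,270)=4, bounds=[2,4]
  i=1: D_i=min(4*3^1,270)=12, bounds=[6,12]
  i=2: D_i=min(4*3^2,270)=36, bounds=[18,36]
  i=3: D_i=min(4*3^3,270)=108, bounds=[54,108]
  i=4: D_i=min(4*3^4,270)=270, bounds=[135,270]
  i=5: D_i=min(4*3^5,270)=270, bounds=[135,270]
  i=6: D_i=min(4*3^6,270)=270, bounds=[135,270]
  i=7: D_i=min(4*3^7,270)=270, bounds=[135,270]
  i=8: D_i=min(4*3^8,270)=270, bounds=[135,270]
  i=9: D_i=min(4*3^9,270)=270, bounds=[135,270]

Answer: [2,4] [6,12] [18,36] [54,108] [135,270] [135,270] [135,270] [135,270] [135,270] [135,270]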